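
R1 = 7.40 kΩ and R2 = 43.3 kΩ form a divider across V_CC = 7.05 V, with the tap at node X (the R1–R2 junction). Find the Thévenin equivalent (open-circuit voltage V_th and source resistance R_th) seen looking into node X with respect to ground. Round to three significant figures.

V_th is the unloaded tap voltage: V_CC · R2/(R1+R2) = 7.05 × 0.8540 = 6.021 V.
Zeroing V_CC shorts the top of R1 to ground, so R_th = R1 ‖ R2 = 6.320 kΩ.

V_th ≈ 6.02 V, R_th ≈ 6.32 kΩ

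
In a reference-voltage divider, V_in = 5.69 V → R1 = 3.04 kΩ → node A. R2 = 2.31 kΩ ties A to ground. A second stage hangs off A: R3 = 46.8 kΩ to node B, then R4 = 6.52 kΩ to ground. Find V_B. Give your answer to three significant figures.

The second stage (R3 + R4 = 53.32 kΩ) loads node A in parallel with R2.
Effective lower resistance at A: R2 ‖ 53.32 = 2.214 kΩ.
So V_A = 5.69 × 0.4214 = 2.398 V.
Then the unloaded second divider: V_B = V_A × R4/(R3+R4) = 2.398 × 0.1223 = 0.2932 V.

V_B ≈ 0.293 V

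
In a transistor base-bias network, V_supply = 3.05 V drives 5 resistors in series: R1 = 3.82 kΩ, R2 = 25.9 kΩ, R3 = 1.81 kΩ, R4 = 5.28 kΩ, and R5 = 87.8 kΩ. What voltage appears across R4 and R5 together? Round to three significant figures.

V ≈ 2.28 V

ΣR = 3.82 + 25.9 + 1.81 + 5.28 + 87.8 = 124.6 kΩ.
R_{R4..R5} = 5.28 + 87.8 = 93.08 kΩ.
By the voltage-divider rule, V = 3.05 × 93.08/124.6 = 2.278 V.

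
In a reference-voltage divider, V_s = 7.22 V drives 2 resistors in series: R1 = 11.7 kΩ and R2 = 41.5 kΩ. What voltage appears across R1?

ΣR = 11.7 + 41.5 = 53.20 kΩ.
V = V_s · R/ΣR = 7.22 × 0.2199 = 1.588 V.

V ≈ 1.59 V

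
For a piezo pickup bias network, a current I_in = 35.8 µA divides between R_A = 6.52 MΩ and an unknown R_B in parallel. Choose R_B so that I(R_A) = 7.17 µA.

In a two-way split, I_A/I_in = R_B/(R_A + R_B).
With f = 0.2003, R_B = R_A · f/(1−f) = 6.52 × 0.2504 = 1.633 MΩ.

R_B ≈ 1.63 MΩ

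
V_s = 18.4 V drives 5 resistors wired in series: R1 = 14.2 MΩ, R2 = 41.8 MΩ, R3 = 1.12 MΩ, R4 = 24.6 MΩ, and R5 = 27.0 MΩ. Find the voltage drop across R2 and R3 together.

V ≈ 7.26 V

ΣR = 14.2 + 41.8 + 1.12 + 24.6 + 27.0 = 108.7 MΩ.
R_{R2..R3} = 41.8 + 1.12 = 42.92 MΩ.
By the voltage-divider rule, V = 18.4 × 42.92/108.7 = 7.264 V.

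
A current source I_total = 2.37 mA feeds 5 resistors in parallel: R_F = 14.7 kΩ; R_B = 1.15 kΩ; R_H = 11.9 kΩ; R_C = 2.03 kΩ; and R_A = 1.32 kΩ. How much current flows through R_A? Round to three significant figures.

ΣG = 1/14.7 + 1/1.15 + 1/11.9 + 1/2.03 + 1/1.32 = 2.272.
By the current-divider rule, I = I_total · G_k/ΣG = 2.37 × 0.3335 = 0.7903 mA.

I ≈ 0.790 mA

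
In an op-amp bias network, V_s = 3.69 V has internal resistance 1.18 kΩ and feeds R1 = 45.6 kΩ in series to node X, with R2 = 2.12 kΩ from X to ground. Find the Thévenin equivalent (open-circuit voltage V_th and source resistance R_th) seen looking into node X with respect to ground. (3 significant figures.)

R1' = 1.18 + 45.6 = 46.78 kΩ (source resistance + R1).
Open-circuit (no load on X): V_th = V_s · R2/(R1' + R2) = 3.69 × 2.12/(46.78 + 2.12) = 0.1600 V.
With V_s suppressed (replaced by a short), R_th = R1' ‖ R2 = (46.78 × 2.12)/(46.78 + 2.12) = 2.028 kΩ.

V_th ≈ 0.160 V, R_th ≈ 2.03 kΩ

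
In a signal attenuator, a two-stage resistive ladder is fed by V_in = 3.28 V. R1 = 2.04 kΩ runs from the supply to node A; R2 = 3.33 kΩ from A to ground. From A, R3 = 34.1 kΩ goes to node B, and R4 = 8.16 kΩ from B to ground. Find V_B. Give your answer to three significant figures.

V_B ≈ 0.381 V

The second stage (R3 + R4 = 42.26 kΩ) loads node A in parallel with R2.
R2 ‖ (R3+R4) = 3.087 kΩ.
So V_A = 3.28 × 0.6021 = 1.975 V.
V_B = V_A × 0.1931 = 0.3813 V.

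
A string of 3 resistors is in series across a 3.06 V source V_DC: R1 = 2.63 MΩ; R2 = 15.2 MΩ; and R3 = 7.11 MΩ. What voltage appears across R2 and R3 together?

V ≈ 2.74 V

ΣR = 2.63 + 15.2 + 7.11 = 24.94 MΩ.
R_{R2..R3} = 15.2 + 7.11 = 22.31 MΩ.
V = V_DC · R/ΣR = 3.06 × 0.8945 = 2.737 V.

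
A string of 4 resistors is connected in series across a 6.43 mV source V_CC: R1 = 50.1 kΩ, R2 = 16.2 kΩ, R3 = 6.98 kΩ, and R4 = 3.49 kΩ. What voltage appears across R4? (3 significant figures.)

V ≈ 0.292 mV

Total series resistance ΣR = 50.1 + 16.2 + 6.98 + 3.49 = 76.77 kΩ.
V = V_CC · R/ΣR = 6.43 × 0.04546 = 0.2923 mV.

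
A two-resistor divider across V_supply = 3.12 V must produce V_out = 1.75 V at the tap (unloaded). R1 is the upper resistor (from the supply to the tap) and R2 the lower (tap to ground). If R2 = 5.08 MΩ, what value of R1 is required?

The divider ratio is R2/(R1+R2) = 1.75/3.12 = 0.5609.
Rearranging, R1 = R2·(1−k)/k = 5.08 × 0.7829 = 3.977 MΩ.

R1 ≈ 3.98 MΩ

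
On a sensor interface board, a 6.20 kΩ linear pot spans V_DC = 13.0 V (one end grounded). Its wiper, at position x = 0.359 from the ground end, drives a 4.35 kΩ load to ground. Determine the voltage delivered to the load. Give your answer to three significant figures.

V_out ≈ 3.51 V

Lower segment x·R_p = 2.226 kΩ; upper segment (1−x)·R_p = 3.974 kΩ.
R_L loads the lower segment: effective lower R = 1.472 kΩ.
Loaded-divider output: V_out = 13.0 × 0.2703 = 3.514 V.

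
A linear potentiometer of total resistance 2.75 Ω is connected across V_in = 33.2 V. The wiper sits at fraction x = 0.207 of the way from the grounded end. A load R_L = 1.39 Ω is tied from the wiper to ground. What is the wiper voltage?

V_out ≈ 5.19 V

Lower segment x·R_p = 0.5692 Ω; upper segment (1−x)·R_p = 2.181 Ω.
R_L loads the lower segment: effective lower R = 0.4039 Ω.
Loaded-divider output: V_out = 33.2 × 0.1563 = 5.188 V.
(Unloaded: V_out = x·V_in = 6.87 V.)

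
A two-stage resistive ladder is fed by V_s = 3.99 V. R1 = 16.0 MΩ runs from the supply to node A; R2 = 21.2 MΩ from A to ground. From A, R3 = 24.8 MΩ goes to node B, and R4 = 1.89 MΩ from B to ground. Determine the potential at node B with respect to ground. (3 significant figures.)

V_B ≈ 0.120 V

Node A sees R2 in parallel with the series input of stage 2, R3 + R4 = 26.69 MΩ.
R2 ‖ (R3+R4) = 11.82 MΩ.
So V_A = 3.99 × 0.4248 = 1.695 V.
Then the unloaded second divider: V_B = V_A × R4/(R3+R4) = 1.695 × 0.07081 = 0.1200 V.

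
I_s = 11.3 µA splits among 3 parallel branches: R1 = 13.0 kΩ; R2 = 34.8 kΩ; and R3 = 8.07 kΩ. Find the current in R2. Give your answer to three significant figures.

Total conductance ΣG = 1/13.0 + 1/34.8 + 1/8.07 = 0.2296 (units of 1/kΩ).
Current divider: I(R2) = I_s · G_k/ΣG = 11.3 × (0.02874/0.2296) = 11.3 × 0.1252 = 1.414 µA.

I ≈ 1.41 µA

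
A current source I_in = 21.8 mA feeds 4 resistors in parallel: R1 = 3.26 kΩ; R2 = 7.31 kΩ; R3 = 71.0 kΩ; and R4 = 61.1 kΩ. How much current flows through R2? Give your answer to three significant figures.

I ≈ 6.29 mA

ΣG = 1/3.26 + 1/7.31 + 1/71.0 + 1/61.1 = 0.4740.
Current divider: I(R2) = I_in · G_k/ΣG = 21.8 × (0.1368/0.4740) = 21.8 × 0.2886 = 6.292 mA.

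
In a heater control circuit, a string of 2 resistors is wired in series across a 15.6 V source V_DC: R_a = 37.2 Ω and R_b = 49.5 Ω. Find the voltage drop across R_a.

V ≈ 6.69 V

ΣR = 37.2 + 49.5 = 86.70 Ω.
V = V_DC · R/ΣR = 15.6 × 0.4291 = 6.693 V.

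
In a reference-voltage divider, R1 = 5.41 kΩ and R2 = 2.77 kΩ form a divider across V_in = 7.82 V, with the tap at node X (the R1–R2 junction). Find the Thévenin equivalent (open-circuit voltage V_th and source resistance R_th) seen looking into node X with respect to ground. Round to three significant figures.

V_th ≈ 2.65 V, R_th ≈ 1.83 kΩ

Open-circuit (no load on X): V_th = V_in · R2/(R1 + R2) = 7.82 × 2.77/(5.410 + 2.77) = 2.648 V.
With V_in suppressed (replaced by a short), R_th = R1 ‖ R2 = (5.410 × 2.77)/(5.410 + 2.77) = 1.832 kΩ.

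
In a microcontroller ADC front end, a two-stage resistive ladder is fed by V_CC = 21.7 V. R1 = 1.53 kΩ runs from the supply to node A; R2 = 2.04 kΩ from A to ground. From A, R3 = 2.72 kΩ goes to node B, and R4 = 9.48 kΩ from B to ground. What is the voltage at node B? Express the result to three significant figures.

The second stage (R3 + R4 = 12.20 kΩ) loads node A in parallel with R2.
Effective lower resistance at A: R2 ‖ 12.20 = 1.748 kΩ.
First divider: V_A = V_CC · 1.748/(1.53 + 1.748) = 11.57 V.
Stage 2 is unloaded, so V_B = V_A · R4/(R3+R4) = 11.57 × 9.48/12.20 = 8.991 V.

V_B ≈ 8.99 V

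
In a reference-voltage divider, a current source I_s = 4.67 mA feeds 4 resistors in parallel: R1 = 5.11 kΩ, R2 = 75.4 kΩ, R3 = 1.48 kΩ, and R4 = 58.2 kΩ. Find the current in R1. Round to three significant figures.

I ≈ 1.01 mA

ΣG = 1/5.11 + 1/75.4 + 1/1.48 + 1/58.2 = 0.9018.
R1 takes the fraction G_k/ΣG = 0.1957/0.9018 = 0.2170, so I = 4.67 × 0.2170 = 1.013 mA.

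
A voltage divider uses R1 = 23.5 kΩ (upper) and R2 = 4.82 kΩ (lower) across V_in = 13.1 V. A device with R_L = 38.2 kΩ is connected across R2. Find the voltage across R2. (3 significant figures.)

V_out ≈ 2.02 V

First combine the lower leg with the load: R2 ‖ R_L = 4.280 kΩ.
Then V_out = V_in · R2'/(R1 + R2') = 13.1 × 4.280/27.78 = 2.018 V.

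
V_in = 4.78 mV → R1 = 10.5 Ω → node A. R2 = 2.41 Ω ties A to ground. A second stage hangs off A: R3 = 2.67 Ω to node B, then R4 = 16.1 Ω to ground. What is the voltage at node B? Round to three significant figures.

Looking into the second stage from A: R3 + R4 = 18.77 Ω appears in parallel with R2.
Effective lower resistance at A: R2 ‖ 18.77 = 2.136 Ω.
So V_A = 4.78 × 0.1690 = 0.8079 mV.
Stage 2 is unloaded, so V_B = V_A · R4/(R3+R4) = 0.8079 × 16.1/18.77 = 0.6930 mV.

V_B ≈ 0.693 mV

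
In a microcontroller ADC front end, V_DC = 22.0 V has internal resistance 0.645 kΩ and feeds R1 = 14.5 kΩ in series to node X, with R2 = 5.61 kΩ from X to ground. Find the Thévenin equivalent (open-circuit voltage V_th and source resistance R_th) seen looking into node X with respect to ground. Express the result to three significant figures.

R1' = 0.645 + 14.5 = 15.14 kΩ (source resistance + R1).
Open-circuit (no load on X): V_th = V_DC · R2/(R1' + R2) = 22.0 × 5.61/(15.14 + 5.61) = 5.947 V.
Zeroing V_DC shorts the top of R1' to ground, so R_th = R1' ‖ R2 = 4.094 kΩ.

V_th ≈ 5.95 V, R_th ≈ 4.09 kΩ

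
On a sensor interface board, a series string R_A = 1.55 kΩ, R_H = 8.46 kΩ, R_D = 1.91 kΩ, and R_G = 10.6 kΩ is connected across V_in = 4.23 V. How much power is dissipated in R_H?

The common current is I = 4.23/22.52 = 0.1878 mA.
P(R_H) = I²·R_H = (0.1878)² × 8.46 = 0.2985 mW.

P ≈ 0.298 mW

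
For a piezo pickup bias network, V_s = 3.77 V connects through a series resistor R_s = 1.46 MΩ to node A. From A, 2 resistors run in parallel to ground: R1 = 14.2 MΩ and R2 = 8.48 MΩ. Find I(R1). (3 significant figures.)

I ≈ 0.208 µA

Parallel bank: R_p = 1/(1/14.2 + 1/8.48) = 5.309 MΩ.
Node voltage V_A = V_s · R_p/(R_s + R_p) = 3.77 × 0.7843 = 2.957 V.
Branch current I = V_A/R1 = 2.957/14.2 = 0.2082 µA.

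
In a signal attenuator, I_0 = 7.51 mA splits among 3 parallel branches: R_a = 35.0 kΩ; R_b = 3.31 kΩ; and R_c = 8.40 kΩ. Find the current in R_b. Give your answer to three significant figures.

ΣG = 1/35.0 + 1/3.31 + 1/8.40 = 0.4497.
Current divider: I(R_b) = I_0 · G_k/ΣG = 7.51 × (0.3021/0.4497) = 7.51 × 0.6718 = 5.045 mA.

I ≈ 5.04 mA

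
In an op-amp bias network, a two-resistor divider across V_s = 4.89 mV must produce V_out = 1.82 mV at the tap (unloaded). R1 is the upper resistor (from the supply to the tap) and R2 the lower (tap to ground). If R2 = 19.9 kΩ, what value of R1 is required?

R1 ≈ 33.6 kΩ

Required fraction k = V_out/V_s = 0.3722.
R1 = R2·(1/k − 1) = 19.9 × 1.687 = 33.57 kΩ.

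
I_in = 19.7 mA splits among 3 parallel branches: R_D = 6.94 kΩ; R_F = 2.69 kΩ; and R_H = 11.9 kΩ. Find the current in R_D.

Total conductance ΣG = 1/6.94 + 1/2.69 + 1/11.9 = 0.5999 (units of 1/kΩ).
Current divider: I(R_D) = I_in · G_k/ΣG = 19.7 × (0.1441/0.5999) = 19.7 × 0.2402 = 4.732 mA.

I ≈ 4.73 mA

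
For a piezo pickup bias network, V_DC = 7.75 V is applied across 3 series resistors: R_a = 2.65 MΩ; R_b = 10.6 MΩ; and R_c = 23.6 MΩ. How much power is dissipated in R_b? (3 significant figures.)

P ≈ 0.469 µW

Series current I = V_DC/ΣR = 7.75/36.85 = 0.2103 µA.
V(R_b) = I·R = 2.229 V; P = V·I = 2.229 × 0.2103 = 0.4689 µW.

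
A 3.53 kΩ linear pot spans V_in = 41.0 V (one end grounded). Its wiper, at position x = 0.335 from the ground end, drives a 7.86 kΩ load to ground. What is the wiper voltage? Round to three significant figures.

V_out ≈ 12.5 V

The pot divides into 2.347 kΩ above the wiper and 1.183 kΩ below.
Lower segment in parallel with the load: 1.183 ‖ 7.86 = 1.028 kΩ.
Loaded-divider output: V_out = 41.0 × 0.3045 = 12.49 V.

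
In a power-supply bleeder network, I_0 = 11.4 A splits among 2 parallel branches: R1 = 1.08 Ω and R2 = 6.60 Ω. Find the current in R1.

Two-branch current divider: I_k = I_0 · R_other/(R_1 + R_2).
So I = 11.4 × 6.60/7.680 = 9.797 A.

I ≈ 9.80 A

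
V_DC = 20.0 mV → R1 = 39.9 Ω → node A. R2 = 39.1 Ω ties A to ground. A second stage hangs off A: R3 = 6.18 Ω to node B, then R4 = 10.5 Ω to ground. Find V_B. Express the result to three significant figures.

The second stage (R3 + R4 = 16.68 Ω) loads node A in parallel with R2.
Effective lower resistance at A: R2 ‖ 16.68 = 11.69 Ω.
First divider: V_A = V_DC · 11.69/(39.9 + 11.69) = 4.533 mV.
Then the unloaded second divider: V_B = V_A × R4/(R3+R4) = 4.533 × 0.6295 = 2.853 mV.

V_B ≈ 2.85 mV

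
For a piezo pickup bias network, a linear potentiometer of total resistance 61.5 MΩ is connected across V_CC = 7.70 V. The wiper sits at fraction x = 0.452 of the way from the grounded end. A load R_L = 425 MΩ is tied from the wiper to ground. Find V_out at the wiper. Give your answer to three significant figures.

V_out ≈ 3.36 V

The pot divides into 33.70 MΩ above the wiper and 27.80 MΩ below.
Lower segment in parallel with the load: 27.80 ‖ 425 = 26.09 MΩ.
V_out = 7.70 × 26.09/(33.70 + 26.09) = 3.360 V.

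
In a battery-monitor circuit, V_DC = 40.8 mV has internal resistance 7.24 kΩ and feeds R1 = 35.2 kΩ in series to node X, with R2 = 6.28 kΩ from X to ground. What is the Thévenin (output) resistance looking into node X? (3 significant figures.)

R_th ≈ 5.47 kΩ

R1' = 7.24 + 35.2 = 42.44 kΩ (source resistance + R1).
With V_DC suppressed (replaced by a short), R_th = R1' ‖ R2 = (42.44 × 6.28)/(42.44 + 6.28) = 5.471 kΩ.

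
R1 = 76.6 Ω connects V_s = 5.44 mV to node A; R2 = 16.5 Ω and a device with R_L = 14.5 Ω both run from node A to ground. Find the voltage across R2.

First combine the lower leg with the load: R2 ‖ R_L = 7.718 Ω.
Now apply the divider: V_out = 5.44 × 0.09153 = 0.4979 mV.
(Unloaded it would be 0.964 mV; the load pulls it down.)

V_out ≈ 0.498 mV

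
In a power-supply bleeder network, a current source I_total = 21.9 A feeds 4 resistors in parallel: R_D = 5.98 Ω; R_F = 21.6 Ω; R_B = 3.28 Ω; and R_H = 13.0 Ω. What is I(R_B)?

Conductances: ΣG = 1/5.98 + 1/21.6 + 1/3.28 + 1/13.0 = 0.5953 (1/Ω).
R_B takes the fraction G_k/ΣG = 0.3049/0.5953 = 0.5121, so I = 21.9 × 0.5121 = 11.22 A.

I ≈ 11.2 A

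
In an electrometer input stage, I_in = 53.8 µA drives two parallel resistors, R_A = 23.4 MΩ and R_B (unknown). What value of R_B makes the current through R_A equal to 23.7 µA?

R_B ≈ 18.4 MΩ

Two-branch current divider: I_A = I_in · R_B/(R_A + R_B).
With f = 0.4405, R_B = R_A · f/(1−f) = 23.4 × 0.7874 = 18.42 MΩ.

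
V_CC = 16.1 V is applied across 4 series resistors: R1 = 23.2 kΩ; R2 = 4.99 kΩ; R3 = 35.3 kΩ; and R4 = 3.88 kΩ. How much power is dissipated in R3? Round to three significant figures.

P ≈ 2.02 mW

ΣR = 67.37 kΩ → I = 16.1/67.37 = 0.2390 mA.
P(R3) = I²·R3 = (0.2390)² × 35.3 = 2.016 mW.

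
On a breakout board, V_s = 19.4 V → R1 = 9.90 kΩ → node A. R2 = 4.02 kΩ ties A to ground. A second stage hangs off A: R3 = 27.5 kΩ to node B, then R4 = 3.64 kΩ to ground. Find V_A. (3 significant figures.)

Node A sees R2 in parallel with the series input of stage 2, R3 + R4 = 31.14 kΩ.
Effective lower resistance at A: R2 ‖ 31.14 = 3.560 kΩ.
So V_A = 19.4 × 0.2645 = 5.131 V.

V_A ≈ 5.13 V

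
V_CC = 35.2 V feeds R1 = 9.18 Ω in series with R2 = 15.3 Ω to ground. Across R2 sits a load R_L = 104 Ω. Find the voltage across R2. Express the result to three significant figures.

The load sits in parallel with R2, giving an effective lower resistance R2' = R2·R_L/(R2+R_L) = 13.34 Ω.
Voltage divider with the loaded lower leg: V_out = 35.2 × 13.34/(9.18 + 13.34) = 35.2 × 0.5923 = 20.85 V.

V_out ≈ 20.8 V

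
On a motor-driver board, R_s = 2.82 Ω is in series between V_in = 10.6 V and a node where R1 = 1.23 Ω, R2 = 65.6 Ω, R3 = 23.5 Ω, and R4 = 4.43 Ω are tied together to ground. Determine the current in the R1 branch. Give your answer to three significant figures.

Combine the parallel branches: R_p = (1/1.23 + 1/65.6 + 1/23.5 + 1/4.43)⁻¹ = 0.9120 Ω.
Node voltage V_A = V_in · R_p/(R_s + R_p) = 10.6 × 0.2444 = 2.590 V.
Branch current I = V_A/R1 = 2.590/1.23 = 2.106 A.

I ≈ 2.11 A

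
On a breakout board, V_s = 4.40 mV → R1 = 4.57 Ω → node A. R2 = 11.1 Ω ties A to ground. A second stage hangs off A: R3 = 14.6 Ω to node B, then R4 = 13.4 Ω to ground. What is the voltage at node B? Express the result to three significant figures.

Node A sees R2 in parallel with the series input of stage 2, R3 + R4 = 28.00 Ω.
R2 ‖ (R3+R4) = 7.949 Ω.
First divider: V_A = V_s · 7.949/(4.57 + 7.949) = 2.794 mV.
Stage 2 is unloaded, so V_B = V_A · R4/(R3+R4) = 2.794 × 13.4/28.00 = 1.337 mV.

V_B ≈ 1.34 mV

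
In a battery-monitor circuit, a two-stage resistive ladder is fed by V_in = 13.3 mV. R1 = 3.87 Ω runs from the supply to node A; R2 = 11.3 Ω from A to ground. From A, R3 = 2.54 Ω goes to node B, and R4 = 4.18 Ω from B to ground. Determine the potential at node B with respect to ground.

The second stage (R3 + R4 = 6.720 Ω) loads node A in parallel with R2.
R2 ‖ (R3+R4) = 4.214 Ω.
V_A = 13.3 × 4.214/(3.87 + 4.214) = 6.933 mV.
V_B = V_A × 0.6220 = 4.312 mV.

V_B ≈ 4.31 mV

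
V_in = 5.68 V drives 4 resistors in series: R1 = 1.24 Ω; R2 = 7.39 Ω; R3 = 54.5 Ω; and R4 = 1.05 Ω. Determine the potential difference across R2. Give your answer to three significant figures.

Total series resistance ΣR = 1.24 + 7.39 + 54.5 + 1.05 = 64.18 Ω.
V = V_in · R/ΣR = 5.68 × 0.1151 = 0.6540 V.

V ≈ 0.654 V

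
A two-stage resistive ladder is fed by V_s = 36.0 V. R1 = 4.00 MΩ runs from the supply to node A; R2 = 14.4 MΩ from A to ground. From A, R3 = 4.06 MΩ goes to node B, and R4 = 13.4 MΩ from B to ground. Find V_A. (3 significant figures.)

V_A ≈ 23.9 V

The second stage (R3 + R4 = 17.46 MΩ) loads node A in parallel with R2.
R2 ‖ (R3+R4) = 7.892 MΩ.
First divider: V_A = V_s · 7.892/(4.00 + 7.892) = 23.89 V.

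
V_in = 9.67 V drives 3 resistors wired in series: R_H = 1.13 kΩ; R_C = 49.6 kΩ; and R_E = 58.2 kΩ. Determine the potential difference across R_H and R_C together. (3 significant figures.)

ΣR = 1.13 + 49.6 + 58.2 = 108.9 kΩ.
R_{R_H..R_C} = 1.13 + 49.6 = 50.73 kΩ.
V = V_in · R/ΣR = 9.67 × 0.4657 = 4.503 V.

V ≈ 4.50 V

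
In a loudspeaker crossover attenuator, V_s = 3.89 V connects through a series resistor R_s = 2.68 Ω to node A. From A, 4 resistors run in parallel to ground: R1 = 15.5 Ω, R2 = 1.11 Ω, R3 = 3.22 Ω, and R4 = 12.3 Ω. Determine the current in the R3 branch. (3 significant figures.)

I ≈ 0.261 A

Combine the parallel branches: R_p = (1/15.5 + 1/1.11 + 1/3.22 + 1/12.3)⁻¹ = 0.7368 Ω.
V_A by voltage divider: V_A = 3.89 × 0.7368/(2.68 + 0.7368) = 0.8388 V.
I(R3) = V_A / R3 = 0.8388/3.22 = 0.2605 A.
(Equivalently: I_total = 1.139 A, then current-divider fraction G_k/ΣG = 0.2288.)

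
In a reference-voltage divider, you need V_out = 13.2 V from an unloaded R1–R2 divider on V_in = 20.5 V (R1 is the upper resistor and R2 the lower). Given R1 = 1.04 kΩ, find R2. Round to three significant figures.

R2 ≈ 1.88 kΩ

The divider ratio is R2/(R1+R2) = 13.2/20.5 = 0.6439.
R2 = R1 · 0.6439/(1 − 0.6439) = 1.881 kΩ.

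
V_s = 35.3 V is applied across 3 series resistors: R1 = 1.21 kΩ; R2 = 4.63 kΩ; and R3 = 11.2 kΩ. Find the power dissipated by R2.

P ≈ 19.9 mW

The common current is I = 35.3/17.04 = 2.072 mA.
V(R2) = I·R = 9.591 V; P = V·I = 9.591 × 2.072 = 19.87 mW.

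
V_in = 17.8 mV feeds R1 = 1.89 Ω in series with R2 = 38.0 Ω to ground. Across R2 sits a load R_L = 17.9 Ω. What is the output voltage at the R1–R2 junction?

The load sits in parallel with R2, giving an effective lower resistance R2' = R2·R_L/(R2+R_L) = 12.17 Ω.
Now apply the divider: V_out = 17.8 × 0.8656 = 15.41 mV.
(Unloaded it would be 17.0 mV; the load pulls it down.)

V_out ≈ 15.4 mV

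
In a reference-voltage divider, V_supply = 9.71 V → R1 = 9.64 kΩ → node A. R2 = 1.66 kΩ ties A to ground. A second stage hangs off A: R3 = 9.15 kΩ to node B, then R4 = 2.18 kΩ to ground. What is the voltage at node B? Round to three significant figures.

V_B ≈ 0.244 V

Node A sees R2 in parallel with the series input of stage 2, R3 + R4 = 11.33 kΩ.
Effective lower resistance at A: R2 ‖ 11.33 = 1.448 kΩ.
V_A = 9.71 × 1.448/(9.64 + 1.448) = 1.268 V.
V_B = V_A × 0.1924 = 0.2440 V.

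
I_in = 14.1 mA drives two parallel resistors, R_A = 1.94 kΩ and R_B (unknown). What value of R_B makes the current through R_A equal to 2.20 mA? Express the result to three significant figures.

Two-branch current divider: I_A = I_in · R_B/(R_A + R_B).
With f = 0.1560, R_B = R_A · f/(1−f) = 1.94 × 0.1849 = 0.3587 kΩ.

R_B ≈ 0.359 kΩ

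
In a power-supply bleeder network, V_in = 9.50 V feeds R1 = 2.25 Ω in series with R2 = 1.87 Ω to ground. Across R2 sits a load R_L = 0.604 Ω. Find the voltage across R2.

V_out ≈ 1.60 V

The load sits in parallel with R2, giving an effective lower resistance R2' = R2·R_L/(R2+R_L) = 0.4565 Ω.
Voltage divider with the loaded lower leg: V_out = 9.50 × 0.4565/(2.25 + 0.4565) = 9.50 × 0.1687 = 1.602 V.
(Unloaded it would be 4.31 V; the load pulls it down.)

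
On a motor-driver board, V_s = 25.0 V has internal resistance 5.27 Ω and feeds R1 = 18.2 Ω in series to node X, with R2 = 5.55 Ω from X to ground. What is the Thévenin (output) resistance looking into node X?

R1' = 5.27 + 18.2 = 23.47 Ω (source resistance + R1).
Looking into X with the source shorted: R_th = R1'·R2/(R1'+R2) = 23.47 × 5.55/29.02 = 4.489 Ω.

R_th ≈ 4.49 Ω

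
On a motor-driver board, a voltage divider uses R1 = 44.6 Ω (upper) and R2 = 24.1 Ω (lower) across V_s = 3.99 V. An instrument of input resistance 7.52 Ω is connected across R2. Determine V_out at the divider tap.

V_out ≈ 0.454 V

R2 ‖ R_L = (24.1 × 7.52)/(24.1 + 7.52) = 5.732 Ω.
Then V_out = V_s · R2'/(R1 + R2') = 3.99 × 5.732/50.33 = 0.4544 V.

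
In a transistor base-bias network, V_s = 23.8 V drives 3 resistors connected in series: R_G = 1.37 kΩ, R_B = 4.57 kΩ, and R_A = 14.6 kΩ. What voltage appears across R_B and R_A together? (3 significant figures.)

Total series resistance ΣR = 1.37 + 4.57 + 14.6 = 20.54 kΩ.
R_{R_B..R_A} = 4.57 + 14.6 = 19.17 kΩ.
V = V_s · R/ΣR = 23.8 × 0.9333 = 22.21 V.

V ≈ 22.2 V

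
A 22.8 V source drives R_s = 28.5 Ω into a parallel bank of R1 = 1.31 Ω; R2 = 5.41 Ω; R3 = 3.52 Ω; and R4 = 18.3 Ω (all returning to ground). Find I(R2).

Parallel bank: R_p = 1/(1/1.31 + 1/5.41 + 1/3.52 + 1/18.3) = 0.7770 Ω.
V_A = 22.8 × 0.7770/29.28 = 0.6051 V.
I(R2) = V_A / R2 = 0.6051/5.41 = 0.1119 A.
(Check via current divider: I_total = 0.7788 A; share G_k/ΣG = 0.1436 → same result.)

I ≈ 0.112 A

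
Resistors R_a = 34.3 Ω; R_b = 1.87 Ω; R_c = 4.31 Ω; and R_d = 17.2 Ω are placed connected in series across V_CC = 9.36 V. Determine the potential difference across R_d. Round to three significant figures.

V ≈ 2.79 V

Total series resistance ΣR = 34.3 + 1.87 + 4.31 + 17.2 = 57.68 Ω.
Voltage divider: V = V_CC · (17.20 / 57.68) = 9.36 × 0.2982 = 2.791 V.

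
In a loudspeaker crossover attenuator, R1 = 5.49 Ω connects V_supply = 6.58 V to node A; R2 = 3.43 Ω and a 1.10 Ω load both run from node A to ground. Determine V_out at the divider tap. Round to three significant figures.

V_out ≈ 0.867 V

First combine the lower leg with the load: R2 ‖ R_L = 0.8329 Ω.
Voltage divider with the loaded lower leg: V_out = 6.58 × 0.8329/(5.49 + 0.8329) = 6.58 × 0.1317 = 0.8668 V.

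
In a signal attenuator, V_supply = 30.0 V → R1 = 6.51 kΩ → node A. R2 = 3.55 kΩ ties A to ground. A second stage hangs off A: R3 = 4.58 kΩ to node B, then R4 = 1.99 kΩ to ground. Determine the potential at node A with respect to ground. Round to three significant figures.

V_A ≈ 7.84 V

The second stage (R3 + R4 = 6.570 kΩ) loads node A in parallel with R2.
Effective lower resistance at A: R2 ‖ 6.570 = 2.305 kΩ.
So V_A = 30.0 × 0.2615 = 7.844 V.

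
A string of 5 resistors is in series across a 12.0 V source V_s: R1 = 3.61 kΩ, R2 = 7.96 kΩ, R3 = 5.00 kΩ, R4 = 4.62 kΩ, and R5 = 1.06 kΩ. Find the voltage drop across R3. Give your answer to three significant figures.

V ≈ 2.70 V

Total series resistance ΣR = 3.61 + 7.96 + 5.00 + 4.62 + 1.06 = 22.25 kΩ.
V = V_s · R/ΣR = 12.0 × 0.2247 = 2.697 V.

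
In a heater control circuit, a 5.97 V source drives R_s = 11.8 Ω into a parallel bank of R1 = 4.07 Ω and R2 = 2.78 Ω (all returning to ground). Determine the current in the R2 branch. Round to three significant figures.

Equivalent of the parallel group: R_p = 1.652 Ω.
V_A = 5.97 × 1.652/13.45 = 0.7331 V.
I(R2) = V_A / R2 = 0.7331/2.78 = 0.2637 A.

I ≈ 0.264 A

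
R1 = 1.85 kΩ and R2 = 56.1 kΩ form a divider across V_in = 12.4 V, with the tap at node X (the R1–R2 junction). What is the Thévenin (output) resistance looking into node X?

R_th ≈ 1.79 kΩ

Zeroing V_in shorts the top of R1 to ground, so R_th = R1 ‖ R2 = 1.791 kΩ.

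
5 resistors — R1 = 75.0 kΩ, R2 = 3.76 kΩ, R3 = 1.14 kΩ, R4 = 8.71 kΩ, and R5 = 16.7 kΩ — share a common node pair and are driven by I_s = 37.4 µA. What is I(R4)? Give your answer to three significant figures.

I ≈ 3.23 µA

ΣG = 1/75.0 + 1/3.76 + 1/1.14 + 1/8.71 + 1/16.7 = 1.331.
By the current-divider rule, I = I_s · G_k/ΣG = 37.4 × 0.08625 = 3.226 µA.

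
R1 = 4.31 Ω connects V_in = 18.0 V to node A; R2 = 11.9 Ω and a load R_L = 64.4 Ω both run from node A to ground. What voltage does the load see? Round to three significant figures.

V_out ≈ 12.6 V

R2 ‖ R_L = (11.9 × 64.4)/(11.9 + 64.4) = 10.04 Ω.
Then V_out = V_in · R2'/(R1 + R2') = 18.0 × 10.04/14.35 = 12.60 V.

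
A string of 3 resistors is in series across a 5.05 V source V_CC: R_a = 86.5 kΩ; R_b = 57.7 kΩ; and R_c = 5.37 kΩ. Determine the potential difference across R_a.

V ≈ 2.92 V

ΣR = 86.5 + 57.7 + 5.37 = 149.6 kΩ.
Voltage divider: V = V_CC · (86.50 / 149.6) = 5.05 × 0.5783 = 2.921 V.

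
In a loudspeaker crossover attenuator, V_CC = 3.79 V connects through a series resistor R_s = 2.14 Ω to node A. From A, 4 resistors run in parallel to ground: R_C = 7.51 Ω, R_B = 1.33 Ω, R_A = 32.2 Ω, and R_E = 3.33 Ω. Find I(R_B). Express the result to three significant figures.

I ≈ 0.791 A

Combine the parallel branches: R_p = (1/7.51 + 1/1.33 + 1/32.2 + 1/3.33)⁻¹ = 0.8221 Ω.
Node voltage V_A = V_CC · R_p/(R_s + R_p) = 3.79 × 0.2775 = 1.052 V.
I(R_B) = V_A / R_B = 1.052/1.33 = 0.7909 A.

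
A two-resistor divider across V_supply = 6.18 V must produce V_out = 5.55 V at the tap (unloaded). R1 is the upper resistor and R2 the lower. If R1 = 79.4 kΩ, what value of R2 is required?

V_out/V_supply = R2/(R1+R2) = 0.8981.
So R2 = R1 · V_out/(V_supply − V_out) = 79.4 × 5.55/(6.18 − 5.55) = 79.4 × 8.810 = 699.5 kΩ.

R2 ≈ 699 kΩ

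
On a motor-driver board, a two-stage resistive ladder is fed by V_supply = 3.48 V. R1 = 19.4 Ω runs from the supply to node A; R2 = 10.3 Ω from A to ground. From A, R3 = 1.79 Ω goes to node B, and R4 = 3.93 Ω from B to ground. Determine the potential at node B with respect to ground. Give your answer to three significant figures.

Node A sees R2 in parallel with the series input of stage 2, R3 + R4 = 5.720 Ω.
R2 ‖ (R3+R4) = 3.678 Ω.
First divider: V_A = V_supply · 3.678/(19.4 + 3.678) = 0.5546 V.
V_B = V_A × 0.6871 = 0.3810 V.

V_B ≈ 0.381 V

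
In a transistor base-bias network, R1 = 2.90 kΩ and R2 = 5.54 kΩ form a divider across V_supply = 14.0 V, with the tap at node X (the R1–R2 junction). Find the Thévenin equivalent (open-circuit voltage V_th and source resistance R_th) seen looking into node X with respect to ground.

V_th ≈ 9.19 V, R_th ≈ 1.90 kΩ

With X open, the divider is unloaded: V_th = 14.0 × 5.54/8.440 = 9.190 V.
Looking into X with the source shorted: R_th = R1·R2/(R1+R2) = 2.900 × 5.54/8.440 = 1.904 kΩ.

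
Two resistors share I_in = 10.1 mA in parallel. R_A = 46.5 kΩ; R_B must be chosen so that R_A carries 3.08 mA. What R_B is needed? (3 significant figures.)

In a two-way split, I_A/I_in = R_B/(R_A + R_B).
With f = 0.3050, R_B = R_A · f/(1−f) = 46.5 × 0.4387 = 20.40 kΩ.

R_B ≈ 20.4 kΩ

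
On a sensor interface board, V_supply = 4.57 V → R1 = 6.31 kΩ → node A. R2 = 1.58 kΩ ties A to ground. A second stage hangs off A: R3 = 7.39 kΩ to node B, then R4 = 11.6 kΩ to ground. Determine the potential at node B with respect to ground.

Looking into the second stage from A: R3 + R4 = 18.99 kΩ appears in parallel with R2.
Effective lower resistance at A: R2 ‖ 18.99 = 1.459 kΩ.
First divider: V_A = V_supply · 1.459/(6.31 + 1.459) = 0.8581 V.
Then the unloaded second divider: V_B = V_A × R4/(R3+R4) = 0.8581 × 0.6108 = 0.5241 V.

V_B ≈ 0.524 V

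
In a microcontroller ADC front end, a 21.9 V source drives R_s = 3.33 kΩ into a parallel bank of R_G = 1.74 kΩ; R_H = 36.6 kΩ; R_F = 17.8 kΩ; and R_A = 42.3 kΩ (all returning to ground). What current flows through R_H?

I ≈ 0.183 mA

Equivalent of the parallel group: R_p = 1.467 kΩ.
Node voltage V_A = V_supply · R_p/(R_s + R_p) = 21.9 × 0.3058 = 6.696 V.
I(R_H) = V_A / R_H = 6.696/36.6 = 0.1830 mA.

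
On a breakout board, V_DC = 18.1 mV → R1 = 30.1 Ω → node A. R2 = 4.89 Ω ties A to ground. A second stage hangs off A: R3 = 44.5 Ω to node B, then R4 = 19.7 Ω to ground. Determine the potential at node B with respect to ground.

V_B ≈ 0.728 mV

Node A sees R2 in parallel with the series input of stage 2, R3 + R4 = 64.20 Ω.
R2 ‖ (R3+R4) = 4.544 Ω.
V_A = 18.1 × 4.544/(30.1 + 4.544) = 2.374 mV.
Stage 2 is unloaded, so V_B = V_A · R4/(R3+R4) = 2.374 × 19.7/64.20 = 0.7285 mV.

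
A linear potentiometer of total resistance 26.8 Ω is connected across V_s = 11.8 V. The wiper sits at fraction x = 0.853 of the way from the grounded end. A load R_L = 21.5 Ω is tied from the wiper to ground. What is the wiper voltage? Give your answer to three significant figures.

Lower segment x·R_p = 22.86 Ω; upper segment (1−x)·R_p = 3.940 Ω.
R_L loads the lower segment: effective lower R = 11.08 Ω.
V_out = 11.8 × 11.08/(3.940 + 11.08) = 8.705 V.
(Unloaded: V_out = x·V_s = 10.1 V.)

V_out ≈ 8.70 V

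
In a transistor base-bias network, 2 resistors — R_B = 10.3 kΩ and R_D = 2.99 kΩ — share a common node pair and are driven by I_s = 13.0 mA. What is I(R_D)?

I ≈ 10.1 mA

For two parallel branches, I_k = I_s · (other R)/(sum of R).
So I = 13.0 × 10.3/13.29 = 10.08 mA.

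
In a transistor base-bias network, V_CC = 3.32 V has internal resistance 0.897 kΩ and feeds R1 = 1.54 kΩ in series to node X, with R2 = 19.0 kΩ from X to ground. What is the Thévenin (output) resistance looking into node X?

R_th ≈ 2.16 kΩ

R1' = 0.897 + 1.54 = 2.437 kΩ (source resistance + R1).
Zeroing V_CC shorts the top of R1' to ground, so R_th = R1' ‖ R2 = 2.160 kΩ.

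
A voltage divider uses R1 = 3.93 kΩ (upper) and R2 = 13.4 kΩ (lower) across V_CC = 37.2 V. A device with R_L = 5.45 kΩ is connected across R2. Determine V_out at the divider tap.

V_out ≈ 18.5 V

R2 ‖ R_L = (13.4 × 5.45)/(13.4 + 5.45) = 3.874 kΩ.
Then V_out = V_CC · R2'/(R1 + R2') = 37.2 × 3.874/7.804 = 18.47 V.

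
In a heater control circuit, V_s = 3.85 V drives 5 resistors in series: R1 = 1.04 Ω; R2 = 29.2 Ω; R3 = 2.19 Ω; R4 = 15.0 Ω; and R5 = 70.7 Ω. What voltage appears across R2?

V ≈ 0.952 V

Series total: ΣR = 1.04 + 29.2 + 2.19 + 15.0 + 70.7 = 118.1 Ω.
By the voltage-divider rule, V = 3.85 × 29.20/118.1 = 0.9517 V.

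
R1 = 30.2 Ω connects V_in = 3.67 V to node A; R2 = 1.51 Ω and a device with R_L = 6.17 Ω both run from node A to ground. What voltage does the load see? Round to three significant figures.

The load sits in parallel with R2, giving an effective lower resistance R2' = R2·R_L/(R2+R_L) = 1.213 Ω.
Then V_out = V_in · R2'/(R1 + R2') = 3.67 × 1.213/31.41 = 0.1417 V.
(Unloaded it would be 0.175 V; the load pulls it down.)

V_out ≈ 0.142 V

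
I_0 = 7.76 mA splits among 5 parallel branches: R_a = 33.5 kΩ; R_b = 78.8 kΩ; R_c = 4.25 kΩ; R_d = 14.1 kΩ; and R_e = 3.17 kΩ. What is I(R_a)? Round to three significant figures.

ΣG = 1/33.5 + 1/78.8 + 1/4.25 + 1/14.1 + 1/3.17 = 0.6642.
R_a takes the fraction G_k/ΣG = 0.02985/0.6642 = 0.04494, so I = 7.76 × 0.04494 = 0.3487 mA.

I ≈ 0.349 mA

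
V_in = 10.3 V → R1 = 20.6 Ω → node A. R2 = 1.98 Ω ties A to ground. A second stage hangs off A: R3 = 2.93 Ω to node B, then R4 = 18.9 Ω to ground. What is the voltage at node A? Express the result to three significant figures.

V_A ≈ 0.834 V

The second stage (R3 + R4 = 21.83 Ω) loads node A in parallel with R2.
R2 ‖ (R3+R4) = 1.815 Ω.
V_A = 10.3 × 1.815/(20.6 + 1.815) = 0.8342 V.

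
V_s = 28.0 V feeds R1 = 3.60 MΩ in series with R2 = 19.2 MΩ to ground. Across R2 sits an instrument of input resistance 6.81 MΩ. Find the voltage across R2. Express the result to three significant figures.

The load sits in parallel with R2, giving an effective lower resistance R2' = R2·R_L/(R2+R_L) = 5.027 MΩ.
Voltage divider with the loaded lower leg: V_out = 28.0 × 5.027/(3.60 + 5.027) = 28.0 × 0.5827 = 16.32 V.
(Unloaded it would be 23.6 V; the load pulls it down.)

V_out ≈ 16.3 V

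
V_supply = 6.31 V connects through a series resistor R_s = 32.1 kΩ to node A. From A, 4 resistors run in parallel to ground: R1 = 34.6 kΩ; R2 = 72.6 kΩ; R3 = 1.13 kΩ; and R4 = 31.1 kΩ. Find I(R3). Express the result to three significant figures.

I ≈ 0.176 mA

Parallel bank: R_p = 1/(1/34.6 + 1/72.6 + 1/1.13 + 1/31.1) = 1.042 kΩ.
Node voltage V_A = V_supply · R_p/(R_s + R_p) = 6.31 × 0.03144 = 0.1984 V.
Branch current I = V_A/R3 = 0.1984/1.13 = 0.1755 mA.
(Equivalently: I_total = 0.1904 mA, then current-divider fraction G_k/ΣG = 0.9220.)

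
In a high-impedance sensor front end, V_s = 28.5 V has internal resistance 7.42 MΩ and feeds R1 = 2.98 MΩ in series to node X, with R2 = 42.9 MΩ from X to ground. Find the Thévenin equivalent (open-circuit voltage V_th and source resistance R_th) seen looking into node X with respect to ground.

R1' = 7.42 + 2.98 = 10.40 MΩ (source resistance + R1).
V_th is the unloaded tap voltage: V_s · R2/(R1'+R2) = 28.5 × 0.8049 = 22.94 V.
Looking into X with the source shorted: R_th = R1'·R2/(R1'+R2) = 10.40 × 42.9/53.30 = 8.371 MΩ.

V_th ≈ 22.9 V, R_th ≈ 8.37 MΩ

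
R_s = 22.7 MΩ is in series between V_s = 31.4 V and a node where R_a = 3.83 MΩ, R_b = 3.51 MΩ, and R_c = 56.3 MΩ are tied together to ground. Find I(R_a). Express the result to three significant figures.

I ≈ 0.594 µA

Parallel bank: R_p = 1/(1/3.83 + 1/3.51 + 1/56.3) = 1.774 MΩ.
V_A = 31.4 × 1.774/24.47 = 2.276 V.
Branch current I = V_A/R_a = 2.276/3.83 = 0.5942 µA.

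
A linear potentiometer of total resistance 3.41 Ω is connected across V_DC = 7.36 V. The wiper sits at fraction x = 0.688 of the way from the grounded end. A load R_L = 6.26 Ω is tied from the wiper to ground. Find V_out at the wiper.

The pot divides into 1.064 Ω above the wiper and 2.346 Ω below.
R_L loads the lower segment: effective lower R = 1.707 Ω.
Then V_out = V_DC · 1.707/(1.064 + 1.707) = 4.534 V.
(Unloaded: V_out = x·V_DC = 5.06 V.)

V_out ≈ 4.53 V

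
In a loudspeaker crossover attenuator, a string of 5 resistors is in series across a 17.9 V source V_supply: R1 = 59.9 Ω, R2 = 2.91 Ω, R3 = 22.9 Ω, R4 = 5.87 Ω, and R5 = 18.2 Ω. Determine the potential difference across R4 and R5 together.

V ≈ 3.92 V

Series total: ΣR = 59.9 + 2.91 + 22.9 + 5.87 + 18.2 = 109.8 Ω.
R_{R4..R5} = 5.87 + 18.2 = 24.07 Ω.
V = V_supply · R/ΣR = 17.9 × 0.2193 = 3.925 V.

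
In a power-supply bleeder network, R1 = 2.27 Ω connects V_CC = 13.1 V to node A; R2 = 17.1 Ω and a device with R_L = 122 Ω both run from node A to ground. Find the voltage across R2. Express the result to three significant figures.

First combine the lower leg with the load: R2 ‖ R_L = 15.00 Ω.
Now apply the divider: V_out = 13.1 × 0.8685 = 11.38 V.

V_out ≈ 11.4 V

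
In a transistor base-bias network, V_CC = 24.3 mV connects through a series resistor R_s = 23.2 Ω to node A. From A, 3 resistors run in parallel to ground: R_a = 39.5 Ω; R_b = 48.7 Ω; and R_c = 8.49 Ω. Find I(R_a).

Equivalent of the parallel group: R_p = 6.111 Ω.
V_A by voltage divider: V_A = 24.3 × 6.111/(23.2 + 6.111) = 5.066 mV.
I(R_a) = V_A / R_a = 5.066/39.5 = 0.1283 mA.

I ≈ 0.128 mA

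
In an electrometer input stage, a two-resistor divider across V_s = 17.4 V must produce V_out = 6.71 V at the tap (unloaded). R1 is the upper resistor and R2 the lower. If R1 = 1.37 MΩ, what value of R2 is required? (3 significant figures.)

R2 ≈ 0.860 MΩ

Required fraction k = V_out/V_s = 0.3856.
R2 = R1 · 0.3856/(1 − 0.3856) = 0.8599 MΩ.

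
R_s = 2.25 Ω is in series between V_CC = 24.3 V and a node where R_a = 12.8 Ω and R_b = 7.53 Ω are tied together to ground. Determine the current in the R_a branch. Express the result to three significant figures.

I ≈ 1.29 A

Parallel bank: R_p = 1/(1/12.8 + 1/7.53) = 4.741 Ω.
V_A = 24.3 × 4.741/6.991 = 16.48 V.
I(R_a) = V_A / R_a = 16.48/12.8 = 1.287 A.
(Check via current divider: I_total = 3.476 A; share G_k/ΣG = 0.3704 → same result.)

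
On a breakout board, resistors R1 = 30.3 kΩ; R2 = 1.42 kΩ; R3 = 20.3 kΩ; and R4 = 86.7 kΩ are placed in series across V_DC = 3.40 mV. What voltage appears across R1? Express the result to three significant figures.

V ≈ 0.743 mV

Series total: ΣR = 30.3 + 1.42 + 20.3 + 86.7 = 138.7 kΩ.
By the voltage-divider rule, V = 3.40 × 30.30/138.7 = 0.7426 mV.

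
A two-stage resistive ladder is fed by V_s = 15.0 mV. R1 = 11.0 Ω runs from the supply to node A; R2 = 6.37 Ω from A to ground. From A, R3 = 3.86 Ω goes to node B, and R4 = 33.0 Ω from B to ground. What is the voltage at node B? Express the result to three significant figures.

Node A sees R2 in parallel with the series input of stage 2, R3 + R4 = 36.86 Ω.
Effective lower resistance at A: R2 ‖ 36.86 = 5.431 Ω.
So V_A = 15.0 × 0.3305 = 4.958 mV.
Then the unloaded second divider: V_B = V_A × R4/(R3+R4) = 4.958 × 0.8953 = 4.439 mV.

V_B ≈ 4.44 mV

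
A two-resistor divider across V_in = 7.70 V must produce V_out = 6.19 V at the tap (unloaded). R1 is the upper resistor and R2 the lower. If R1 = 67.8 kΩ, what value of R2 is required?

Required fraction k = V_out/V_in = 0.8039.
So R2 = R1 · V_out/(V_in − V_out) = 67.8 × 6.19/(7.70 − 6.19) = 67.8 × 4.099 = 277.9 kΩ.

R2 ≈ 278 kΩ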